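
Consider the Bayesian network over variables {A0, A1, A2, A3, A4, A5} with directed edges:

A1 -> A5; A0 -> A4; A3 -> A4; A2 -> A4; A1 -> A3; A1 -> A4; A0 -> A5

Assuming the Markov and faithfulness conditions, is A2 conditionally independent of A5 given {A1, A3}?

3 paths connect A2 and A5; each must be blocked for d-separation to hold:
  1. A2 → A4 ← A0 → A5 — A4:collider[blocks]; A0:fork[open] ⇒ blocked
  2. A2 → A4 ← A3 ← A1 → A5 — A4:collider[blocks]; A3:chain[blocks]; A1:fork[blocks] ⇒ blocked
  3. A2 → A4 ← A1 → A5 — A4:collider[blocks]; A1:fork[blocks] ⇒ blocked
Every path is blocked, so A2 and A5 are d-separated given {A1, A3}.

Yes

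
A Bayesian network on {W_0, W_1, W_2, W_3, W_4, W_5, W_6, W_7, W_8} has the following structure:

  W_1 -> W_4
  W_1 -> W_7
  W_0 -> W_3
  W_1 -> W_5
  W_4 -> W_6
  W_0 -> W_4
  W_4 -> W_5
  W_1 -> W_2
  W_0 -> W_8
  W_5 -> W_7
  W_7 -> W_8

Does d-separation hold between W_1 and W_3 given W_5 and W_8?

Enumerating the 6 paths from W_1 to W_3 and testing each for blocking by {W_5, W_8}:
Path 1: W_1 → W_7 → W_8 ← W_0 → W_3
  W_7 is a chain and W_7 is not conditioned on; W_8 is a collider and W_8 is conditioned on, which opens it; W_0 is a fork and W_0 is not conditioned on — no node blocks this path, so it is active.
Path 2: W_1 → W_7 ← W_5 ← W_4 ← W_0 → W_3
  W_5 is a chain here and W_5 is conditioned on, so the path is blocked at W_5.
Path 3: W_1 → W_5 → W_7 → W_8 ← W_0 → W_3
  W_5 is a chain here and W_5 is conditioned on, so the path is blocked at W_5.
Path 4: W_1 → W_5 ← W_4 ← W_0 → W_3
  W_5 is a collider and W_5 is conditioned on, which opens it; W_4 is a chain and W_4 is not conditioned on; W_0 is a fork and W_0 is not conditioned on — no node blocks this path, so it is active.
Path 5: W_1 → W_4 ← W_0 → W_3
  W_4 is a collider and its descendant W_8 is conditioned on, which opens it; W_0 is a fork and W_0 is not conditioned on — no node blocks this path, so it is active.
Path 6: W_1 → W_4 → W_5 → W_7 → W_8 ← W_0 → W_3
  W_5 is a chain here and W_5 is conditioned on, so the path is blocked at W_5.
Since the path W_1 → W_7 → W_8 ← W_0 → W_3 is active, W_1 and W_3 are not d-separated given {W_5, W_8}.

No — W_1 and W_3 are not d-separated given {W_5, W_8}.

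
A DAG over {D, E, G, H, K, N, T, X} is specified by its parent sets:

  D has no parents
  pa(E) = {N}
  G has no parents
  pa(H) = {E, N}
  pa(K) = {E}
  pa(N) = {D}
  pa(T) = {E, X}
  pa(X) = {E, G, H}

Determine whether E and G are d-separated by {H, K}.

Yes

There are 4 undirected paths between E and G; checking each against the conditioning set {H, K}:
  1. E → X ← G — X:collider[blocks] ⇒ blocked
  2. E → H → X ← G — H:chain[blocks]; X:collider[blocks] ⇒ blocked
  3. E → T ← X ← G — T:collider[blocks]; X:chain[open] ⇒ blocked
  4. E ← N → H → X ← G — N:fork[open]; H:chain[blocks]; X:collider[blocks] ⇒ blocked
Since every path is blocked, d-separation holds.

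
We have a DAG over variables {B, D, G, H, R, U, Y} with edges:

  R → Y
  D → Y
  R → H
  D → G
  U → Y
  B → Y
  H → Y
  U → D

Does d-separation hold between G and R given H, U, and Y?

No

We examine all 4 paths between G and R:
  1. G ← D → Y ← H ← R — D:fork[open]; Y:collider[open]; H:chain[blocks] ⇒ blocked
  2. G ← D → Y ← R — D:fork[open]; Y:collider[open] ⇒ active
  3. G ← D ← U → Y ← H ← R — D:chain[open]; U:fork[blocks]; Y:collider[open]; H:chain[blocks] ⇒ blocked
  4. G ← D ← U → Y ← R — D:chain[open]; U:fork[blocks]; Y:collider[open] ⇒ blocked
Since the path G ← D → Y ← R is active, G and R are not d-separated given {H, U, Y}.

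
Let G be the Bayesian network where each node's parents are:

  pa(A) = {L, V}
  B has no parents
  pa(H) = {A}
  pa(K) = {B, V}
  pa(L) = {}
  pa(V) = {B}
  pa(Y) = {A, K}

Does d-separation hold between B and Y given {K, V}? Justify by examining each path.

4 paths connect B and Y; each must be blocked for d-separation to hold:
  1. B → K → Y — K:chain[blocks] ⇒ blocked
  2. B → K ← V → A → Y — K:collider[open]; V:fork[blocks]; A:chain[open] ⇒ blocked
  3. B → V → K → Y — V:chain[blocks]; K:chain[blocks] ⇒ blocked
  4. B → V → A → Y — V:chain[blocks]; A:chain[open] ⇒ blocked
Every path is blocked, so B and Y are d-separated given {K, V}.

Yes — B and Y are d-separated given {K, V}.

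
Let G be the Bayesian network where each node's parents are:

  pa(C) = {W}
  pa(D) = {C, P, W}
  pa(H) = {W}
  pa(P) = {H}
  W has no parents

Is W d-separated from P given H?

Yes

3 paths connect W and P; each must be blocked for d-separation to hold:
Path 1: W → C → D ← P
  D is a collider here and neither D nor any of its descendants is conditioned on, so the collider stays closed — the path is blocked at D.
Path 2: W → D ← P
  D is a collider here and neither D nor any of its descendants is conditioned on, so the collider stays closed — the path is blocked at D.
Path 3: W → H → P
  H is a chain here and H is conditioned on, so the path is blocked at H.
All paths are blocked; W ⊥ P | {H} holds.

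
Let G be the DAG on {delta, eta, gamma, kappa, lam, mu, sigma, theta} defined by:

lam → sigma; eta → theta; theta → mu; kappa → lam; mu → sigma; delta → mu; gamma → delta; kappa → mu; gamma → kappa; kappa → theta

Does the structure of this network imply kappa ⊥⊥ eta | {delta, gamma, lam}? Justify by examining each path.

Yes

There are 4 undirected paths between kappa and eta; checking each against the conditioning set {delta, gamma, lam}:
Path 1: kappa ← gamma → delta → mu ← theta ← eta
  gamma is a fork here and gamma is conditioned on, so the path is blocked at gamma.
Path 2: kappa → mu ← theta ← eta
  mu is a collider here and neither mu nor any of its descendants is conditioned on, so the collider stays closed — the path is blocked at mu.
Path 3: kappa → theta ← eta
  theta is a collider here and neither theta nor any of its descendants is conditioned on, so the collider stays closed — the path is blocked at theta.
Path 4: kappa → lam → sigma ← mu ← theta ← eta
  lam is a chain here and lam is conditioned on, so the path is blocked at lam.
All paths are blocked; kappa ⊥ eta | {delta, gamma, lam} holds.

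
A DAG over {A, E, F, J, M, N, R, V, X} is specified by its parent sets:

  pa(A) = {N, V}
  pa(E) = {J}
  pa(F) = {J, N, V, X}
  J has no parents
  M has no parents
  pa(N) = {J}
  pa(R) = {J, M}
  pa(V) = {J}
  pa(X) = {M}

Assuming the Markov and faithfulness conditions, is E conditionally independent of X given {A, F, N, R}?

No

There are 6 undirected paths between E and X; checking each against the conditioning set {A, F, N, R}:
Path 1: E ← J → N → A ← V → F ← X
  N is a chain here and N is conditioned on, so the path is blocked at N.
Path 2: E ← J → N → F ← X
  N is a chain here and N is conditioned on, so the path is blocked at N.
Path 3: E ← J → R ← M → X
  J is a fork and J is not conditioned on; R is a collider and R is conditioned on, which opens it; M is a fork and M is not conditioned on — no node blocks this path, so it is active.
Path 4: E ← J → F ← X
  J is a fork and J is not conditioned on; F is a collider and F is conditioned on, which opens it — no node blocks this path, so it is active.
Path 5: E ← J → V → A ← N → F ← X
  N is a fork here and N is conditioned on, so the path is blocked at N.
Path 6: E ← J → V → F ← X
  J is a fork and J is not conditioned on; V is a chain and V is not conditioned on; F is a collider and F is conditioned on, which opens it — no node blocks this path, so it is active.
Since the path E ← J → R ← M → X is active, E and X are not d-separated given {A, F, N, R}.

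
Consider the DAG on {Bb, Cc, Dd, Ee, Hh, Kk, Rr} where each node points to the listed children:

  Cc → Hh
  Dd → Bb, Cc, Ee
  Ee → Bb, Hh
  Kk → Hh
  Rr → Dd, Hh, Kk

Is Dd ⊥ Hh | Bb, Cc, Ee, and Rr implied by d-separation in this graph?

There are 5 undirected paths between Dd and Hh; checking each against the conditioning set {Bb, Cc, Ee, Rr}:
Path 1: Dd ← Rr → Hh
  Rr is a fork here and Rr is conditioned on, so the path is blocked at Rr.
Path 2: Dd ← Rr → Kk → Hh
  Rr is a fork here and Rr is conditioned on, so the path is blocked at Rr.
Path 3: Dd → Bb ← Ee → Hh
  Ee is a fork here and Ee is conditioned on, so the path is blocked at Ee.
Path 4: Dd → Ee → Hh
  Ee is a chain here and Ee is conditioned on, so the path is blocked at Ee.
Path 5: Dd → Cc → Hh
  Cc is a chain here and Cc is conditioned on, so the path is blocked at Cc.
Every path is blocked, so Dd and Hh are d-separated given {Bb, Cc, Ee, Rr}.

Yes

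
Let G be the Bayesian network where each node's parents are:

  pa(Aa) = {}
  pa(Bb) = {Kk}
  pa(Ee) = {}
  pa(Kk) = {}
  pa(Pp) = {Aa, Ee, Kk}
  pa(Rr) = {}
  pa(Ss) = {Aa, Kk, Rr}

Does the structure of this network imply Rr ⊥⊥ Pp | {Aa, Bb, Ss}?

No

Enumerating the 2 paths from Rr to Pp and testing each for blocking by {Aa, Bb, Ss}:
Path 1: Rr → Ss ← Kk → Pp
  Ss is a collider and Ss is conditioned on, which opens it; Kk is a fork and Kk is not conditioned on — no node blocks this path, so it is active.
Path 2: Rr → Ss ← Aa → Pp
  Aa is a fork here and Aa is conditioned on, so the path is blocked at Aa.
Since the path Rr → Ss ← Kk → Pp is active, Rr and Pp are not d-separated given {Aa, Bb, Ss}.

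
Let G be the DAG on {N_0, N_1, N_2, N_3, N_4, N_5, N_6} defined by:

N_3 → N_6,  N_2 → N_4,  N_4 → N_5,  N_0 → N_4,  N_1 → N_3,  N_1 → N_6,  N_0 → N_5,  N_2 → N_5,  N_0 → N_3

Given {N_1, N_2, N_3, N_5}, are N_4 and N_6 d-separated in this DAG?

Yes — N_4 and N_6 are d-separated given {N_1, N_2, N_3, N_5}.

There are 6 undirected paths between N_4 and N_6; checking each against the conditioning set {N_1, N_2, N_3, N_5}:
Path 1: N_4 ← N_2 → N_5 ← N_0 → N_3 ← N_1 → N_6
  N_2 is a fork here and N_2 is conditioned on, so the path is blocked at N_2.
Path 2: N_4 ← N_2 → N_5 ← N_0 → N_3 → N_6
  N_2 is a fork here and N_2 is conditioned on, so the path is blocked at N_2.
Path 3: N_4 ← N_0 → N_3 ← N_1 → N_6
  N_1 is a fork here and N_1 is conditioned on, so the path is blocked at N_1.
Path 4: N_4 ← N_0 → N_3 → N_6
  N_3 is a chain here and N_3 is conditioned on, so the path is blocked at N_3.
Path 5: N_4 → N_5 ← N_0 → N_3 ← N_1 → N_6
  N_1 is a fork here and N_1 is conditioned on, so the path is blocked at N_1.
Path 6: N_4 → N_5 ← N_0 → N_3 → N_6
  N_3 is a chain here and N_3 is conditioned on, so the path is blocked at N_3.
All paths are blocked; N_4 ⊥ N_6 | {N_1, N_2, N_3, N_5} holds.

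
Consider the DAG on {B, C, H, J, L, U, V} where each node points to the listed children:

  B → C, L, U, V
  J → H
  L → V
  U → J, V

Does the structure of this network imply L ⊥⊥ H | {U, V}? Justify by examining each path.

There are 4 undirected paths between L and H; checking each against the conditioning set {U, V}:
Path 1: L ← B → V ← U → J → H
  U is a fork here and U is conditioned on, so the path is blocked at U.
Path 2: L ← B → U → J → H
  U is a chain here and U is conditioned on, so the path is blocked at U.
Path 3: L → V ← B → U → J → H
  U is a chain here and U is conditioned on, so the path is blocked at U.
Path 4: L → V ← U → J → H
  U is a fork here and U is conditioned on, so the path is blocked at U.
Since every path is blocked, d-separation holds.

Yes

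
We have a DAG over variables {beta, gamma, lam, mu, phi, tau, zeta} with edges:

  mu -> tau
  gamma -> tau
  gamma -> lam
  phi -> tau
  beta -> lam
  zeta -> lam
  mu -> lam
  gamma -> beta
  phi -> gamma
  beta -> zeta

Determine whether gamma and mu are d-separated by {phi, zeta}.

We examine all 5 paths between gamma and mu:
  1. gamma → lam ← mu — lam:collider[blocks] ⇒ blocked
  2. gamma → beta → lam ← mu — beta:chain[open]; lam:collider[blocks] ⇒ blocked
  3. gamma → beta → zeta → lam ← mu — beta:chain[open]; zeta:chain[blocks]; lam:collider[blocks] ⇒ blocked
  4. gamma ← phi → tau ← mu — phi:fork[blocks]; tau:collider[blocks] ⇒ blocked
  5. gamma → tau ← mu — tau:collider[blocks] ⇒ blocked
Every path is blocked, so gamma and mu are d-separated given {phi, zeta}.

Yes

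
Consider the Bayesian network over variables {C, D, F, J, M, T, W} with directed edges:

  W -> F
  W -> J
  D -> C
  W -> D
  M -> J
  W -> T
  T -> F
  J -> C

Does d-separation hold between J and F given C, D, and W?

4 paths connect J and F; each must be blocked for d-separation to hold:
Path 1: J → C ← D ← W → T → F
  D is a chain here and D is conditioned on, so the path is blocked at D.
Path 2: J → C ← D ← W → F
  D is a chain here and D is conditioned on, so the path is blocked at D.
Path 3: J ← W → T → F
  W is a fork here and W is conditioned on, so the path is blocked at W.
Path 4: J ← W → F
  W is a fork here and W is conditioned on, so the path is blocked at W.
Every path is blocked, so J and F are d-separated given {C, D, W}.

Yes — J and F are d-separated given {C, D, W}.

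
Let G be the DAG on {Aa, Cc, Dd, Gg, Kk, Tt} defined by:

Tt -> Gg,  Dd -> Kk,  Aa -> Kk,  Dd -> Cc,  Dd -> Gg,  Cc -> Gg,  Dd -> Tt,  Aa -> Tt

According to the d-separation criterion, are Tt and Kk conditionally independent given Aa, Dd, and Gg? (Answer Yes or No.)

Enumerating the 4 paths from Tt to Kk and testing each for blocking by {Aa, Dd, Gg}:
Path 1: Tt ← Dd → Kk
  Dd is a fork here and Dd is conditioned on, so the path is blocked at Dd.
Path 2: Tt ← Aa → Kk
  Aa is a fork here and Aa is conditioned on, so the path is blocked at Aa.
Path 3: Tt → Gg ← Dd → Kk
  Dd is a fork here and Dd is conditioned on, so the path is blocked at Dd.
Path 4: Tt → Gg ← Cc ← Dd → Kk
  Dd is a fork here and Dd is conditioned on, so the path is blocked at Dd.
All paths are blocked; Tt ⊥ Kk | {Aa, Dd, Gg} holds.

Yes — Tt and Kk are d-separated given {Aa, Dd, Gg}.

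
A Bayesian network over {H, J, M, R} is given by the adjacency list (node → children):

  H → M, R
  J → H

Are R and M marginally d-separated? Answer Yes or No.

No — R and M are not d-separated given ∅.

There is one path between R and M:
  1. R ← H → M — H:fork[open] ⇒ active
At least one path is unblocked, so d-separation fails.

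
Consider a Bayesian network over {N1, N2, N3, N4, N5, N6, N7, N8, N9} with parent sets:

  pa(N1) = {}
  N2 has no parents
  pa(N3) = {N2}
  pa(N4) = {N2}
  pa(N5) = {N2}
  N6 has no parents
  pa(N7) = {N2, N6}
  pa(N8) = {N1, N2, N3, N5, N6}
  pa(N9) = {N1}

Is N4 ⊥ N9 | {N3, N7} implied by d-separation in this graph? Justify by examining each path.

Yes

4 paths connect N4 and N9; each must be blocked for d-separation to hold:
Path 1: N4 ← N2 → N3 → N8 ← N1 → N9
  N3 is a chain here and N3 is conditioned on, so the path is blocked at N3.
Path 2: N4 ← N2 → N5 → N8 ← N1 → N9
  N8 is a collider here and neither N8 nor any of its descendants is conditioned on, so the collider stays closed — the path is blocked at N8.
Path 3: N4 ← N2 → N8 ← N1 → N9
  N8 is a collider here and neither N8 nor any of its descendants is conditioned on, so the collider stays closed — the path is blocked at N8.
Path 4: N4 ← N2 → N7 ← N6 → N8 ← N1 → N9
  N8 is a collider here and neither N8 nor any of its descendants is conditioned on, so the collider stays closed — the path is blocked at N8.
Since every path is blocked, d-separation holds.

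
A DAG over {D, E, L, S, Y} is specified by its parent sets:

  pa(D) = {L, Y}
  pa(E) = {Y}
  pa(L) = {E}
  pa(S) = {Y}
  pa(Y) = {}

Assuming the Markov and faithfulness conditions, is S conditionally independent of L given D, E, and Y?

Yes — S and L are d-separated given {D, E, Y}.

2 paths connect S and L; each must be blocked for d-separation to hold:
Path 1: S ← Y → E → L
  Y is a fork here and Y is conditioned on, so the path is blocked at Y.
Path 2: S ← Y → D ← L
  Y is a fork here and Y is conditioned on, so the path is blocked at Y.
Every path is blocked, so S and L are d-separated given {D, E, Y}.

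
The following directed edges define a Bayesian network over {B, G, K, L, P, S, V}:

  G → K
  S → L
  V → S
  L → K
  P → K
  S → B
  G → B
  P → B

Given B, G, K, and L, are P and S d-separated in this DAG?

No

There are 4 undirected paths between P and S; checking each against the conditioning set {B, G, K, L}:
  1. P → B ← G → K ← L ← S — B:collider[open]; G:fork[blocks]; K:collider[open]; L:chain[blocks] ⇒ blocked
  2. P → B ← S — B:collider[open] ⇒ active
  3. P → K ← G → B ← S — K:collider[open]; G:fork[blocks]; B:collider[open] ⇒ blocked
  4. P → K ← L ← S — K:collider[open]; L:chain[blocks] ⇒ blocked
At least one path is unblocked, so d-separation fails.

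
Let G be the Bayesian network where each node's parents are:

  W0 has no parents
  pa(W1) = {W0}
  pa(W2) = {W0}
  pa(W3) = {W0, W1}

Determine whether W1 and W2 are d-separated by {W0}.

2 paths connect W1 and W2; each must be blocked for d-separation to hold:
Path 1: W1 → W3 ← W0 → W2
  W3 is a collider here and neither W3 nor any of its descendants is conditioned on, so the collider stays closed — the path is blocked at W3.
Path 2: W1 ← W0 → W2
  W0 is a fork here and W0 is conditioned on, so the path is blocked at W0.
All paths are blocked; W1 ⊥ W2 | {W0} holds.

Yes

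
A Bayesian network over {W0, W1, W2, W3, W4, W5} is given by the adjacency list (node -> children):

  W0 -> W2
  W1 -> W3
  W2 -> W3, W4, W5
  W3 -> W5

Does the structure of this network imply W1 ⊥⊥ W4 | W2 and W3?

We examine all 2 paths between W1 and W4:
Path 1: W1 → W3 ← W2 → W4
  W2 is a fork here and W2 is conditioned on, so the path is blocked at W2.
Path 2: W1 → W3 → W5 ← W2 → W4
  W3 is a chain here and W3 is conditioned on, so the path is blocked at W3.
All paths are blocked; W1 ⊥ W4 | {W2, W3} holds.

Yes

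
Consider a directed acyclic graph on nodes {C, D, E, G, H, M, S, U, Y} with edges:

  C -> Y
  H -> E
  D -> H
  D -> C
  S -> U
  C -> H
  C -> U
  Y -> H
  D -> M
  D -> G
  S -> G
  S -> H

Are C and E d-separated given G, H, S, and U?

Yes

We examine all 6 paths between C and E:
  1. C → Y → H → E — Y:chain[open]; H:chain[blocks] ⇒ blocked
  2. C → U ← S → G ← D → H → E — U:collider[open]; S:fork[blocks]; G:collider[open]; D:fork[open]; H:chain[blocks] ⇒ blocked
  3. C → U ← S → H → E — U:collider[open]; S:fork[blocks]; H:chain[blocks] ⇒ blocked
  4. C → H → E — H:chain[blocks] ⇒ blocked
  5. C ← D → G ← S → H → E — D:fork[open]; G:collider[open]; S:fork[blocks]; H:chain[blocks] ⇒ blocked
  6. C ← D → H → E — D:fork[open]; H:chain[blocks] ⇒ blocked
Since every path is blocked, d-separation holds.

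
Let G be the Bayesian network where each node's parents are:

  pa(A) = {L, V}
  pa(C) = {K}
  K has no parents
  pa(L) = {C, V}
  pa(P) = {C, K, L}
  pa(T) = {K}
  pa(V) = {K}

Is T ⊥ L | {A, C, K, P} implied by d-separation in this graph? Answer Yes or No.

Yes — T and L are d-separated given {A, C, K, P}.

We examine all 6 paths between T and L:
Path 1: T ← K → C → P ← L
  K is a fork here and K is conditioned on, so the path is blocked at K.
Path 2: T ← K → C → L
  K is a fork here and K is conditioned on, so the path is blocked at K.
Path 3: T ← K → P ← C → L
  K is a fork here and K is conditioned on, so the path is blocked at K.
Path 4: T ← K → P ← L
  K is a fork here and K is conditioned on, so the path is blocked at K.
Path 5: T ← K → V → A ← L
  K is a fork here and K is conditioned on, so the path is blocked at K.
Path 6: T ← K → V → L
  K is a fork here and K is conditioned on, so the path is blocked at K.
All paths are blocked; T ⊥ L | {A, C, K, P} holds.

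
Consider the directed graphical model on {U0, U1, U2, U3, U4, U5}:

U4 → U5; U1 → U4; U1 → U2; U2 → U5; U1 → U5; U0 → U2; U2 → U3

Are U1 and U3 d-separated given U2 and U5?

There are 3 undirected paths between U1 and U3; checking each against the conditioning set {U2, U5}:
Path 1: U1 → U4 → U5 ← U2 → U3
  U2 is a fork here and U2 is conditioned on, so the path is blocked at U2.
Path 2: U1 → U5 ← U2 → U3
  U2 is a fork here and U2 is conditioned on, so the path is blocked at U2.
Path 3: U1 → U2 → U3
  U2 is a chain here and U2 is conditioned on, so the path is blocked at U2.
All paths are blocked; U1 ⊥ U3 | {U2, U5} holds.

Yes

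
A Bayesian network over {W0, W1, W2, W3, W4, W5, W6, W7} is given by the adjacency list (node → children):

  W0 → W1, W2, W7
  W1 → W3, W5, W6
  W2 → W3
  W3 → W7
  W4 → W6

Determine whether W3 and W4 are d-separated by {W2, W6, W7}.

No

Enumerating the 3 paths from W3 to W4 and testing each for blocking by {W2, W6, W7}:
  1. W3 → W7 ← W0 → W1 → W6 ← W4 — W7:collider[open]; W0:fork[open]; W1:chain[open]; W6:collider[open] ⇒ active
  2. W3 ← W1 → W6 ← W4 — W1:fork[open]; W6:collider[open] ⇒ active
  3. W3 ← W2 ← W0 → W1 → W6 ← W4 — W2:chain[blocks]; W0:fork[open]; W1:chain[open]; W6:collider[open] ⇒ blocked
At least one path is unblocked, so d-separation fails.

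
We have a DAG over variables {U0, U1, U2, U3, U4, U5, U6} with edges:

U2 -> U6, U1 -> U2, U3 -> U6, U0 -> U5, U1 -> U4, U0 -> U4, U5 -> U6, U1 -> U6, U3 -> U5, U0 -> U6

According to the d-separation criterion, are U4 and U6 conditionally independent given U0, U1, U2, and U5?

Yes

5 paths connect U4 and U6; each must be blocked for d-separation to hold:
Path 1: U4 ← U0 → U6
  U0 is a fork here and U0 is conditioned on, so the path is blocked at U0.
Path 2: U4 ← U0 → U5 ← U3 → U6
  U0 is a fork here and U0 is conditioned on, so the path is blocked at U0.
Path 3: U4 ← U0 → U5 → U6
  U0 is a fork here and U0 is conditioned on, so the path is blocked at U0.
Path 4: U4 ← U1 → U2 → U6
  U1 is a fork here and U1 is conditioned on, so the path is blocked at U1.
Path 5: U4 ← U1 → U6
  U1 is a fork here and U1 is conditioned on, so the path is blocked at U1.
All paths are blocked; U4 ⊥ U6 | {U0, U1, U2, U5} holds.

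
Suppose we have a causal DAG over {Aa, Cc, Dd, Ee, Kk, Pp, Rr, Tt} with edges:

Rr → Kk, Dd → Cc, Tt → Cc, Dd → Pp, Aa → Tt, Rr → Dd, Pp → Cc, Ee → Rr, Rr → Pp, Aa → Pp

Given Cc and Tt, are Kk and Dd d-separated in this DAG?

4 paths connect Kk and Dd; each must be blocked for d-separation to hold:
  1. Kk ← Rr → Pp ← Dd — Rr:fork[open]; Pp:collider[open] ⇒ active
  2. Kk ← Rr → Pp ← Aa → Tt → Cc ← Dd — Rr:fork[open]; Pp:collider[open]; Aa:fork[open]; Tt:chain[blocks]; Cc:collider[open] ⇒ blocked
  3. Kk ← Rr → Pp → Cc ← Dd — Rr:fork[open]; Pp:chain[open]; Cc:collider[open] ⇒ active
  4. Kk ← Rr → Dd — Rr:fork[open] ⇒ active
At least one path is unblocked, so d-separation fails.

No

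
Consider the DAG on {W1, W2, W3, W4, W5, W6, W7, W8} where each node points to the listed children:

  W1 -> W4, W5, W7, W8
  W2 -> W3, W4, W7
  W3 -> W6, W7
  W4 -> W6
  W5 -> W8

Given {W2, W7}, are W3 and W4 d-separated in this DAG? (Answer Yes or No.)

Enumerating the 5 paths from W3 to W4 and testing each for blocking by {W2, W7}:
Path 1: W3 ← W2 → W7 ← W1 → W4
  W2 is a fork here and W2 is conditioned on, so the path is blocked at W2.
Path 2: W3 ← W2 → W4
  W2 is a fork here and W2 is conditioned on, so the path is blocked at W2.
Path 3: W3 → W6 ← W4
  W6 is a collider here and neither W6 nor any of its descendants is conditioned on, so the collider stays closed — the path is blocked at W6.
Path 4: W3 → W7 ← W2 → W4
  W2 is a fork here and W2 is conditioned on, so the path is blocked at W2.
Path 5: W3 → W7 ← W1 → W4
  W7 is a collider and W7 is conditioned on, which opens it; W1 is a fork and W1 is not conditioned on — no node blocks this path, so it is active.
Because an active path exists, W3 and W4 are not d-separated.

No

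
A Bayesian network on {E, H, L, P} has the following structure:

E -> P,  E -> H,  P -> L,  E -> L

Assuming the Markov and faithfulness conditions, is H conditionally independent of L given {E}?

2 paths connect H and L; each must be blocked for d-separation to hold:
Path 1: H ← E → L
  E is a fork here and E is conditioned on, so the path is blocked at E.
Path 2: H ← E → P → L
  E is a fork here and E is conditioned on, so the path is blocked at E.
All paths are blocked; H ⊥ L | {E} holds.

Yes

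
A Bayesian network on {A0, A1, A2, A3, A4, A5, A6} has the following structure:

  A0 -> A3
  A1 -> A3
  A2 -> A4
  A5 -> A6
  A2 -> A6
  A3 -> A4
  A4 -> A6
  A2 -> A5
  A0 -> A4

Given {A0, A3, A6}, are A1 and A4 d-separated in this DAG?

Yes

2 paths connect A1 and A4; each must be blocked for d-separation to hold:
Path 1: A1 → A3 ← A0 → A4
  A0 is a fork here and A0 is conditioned on, so the path is blocked at A0.
Path 2: A1 → A3 → A4
  A3 is a chain here and A3 is conditioned on, so the path is blocked at A3.
Since every path is blocked, d-separation holds.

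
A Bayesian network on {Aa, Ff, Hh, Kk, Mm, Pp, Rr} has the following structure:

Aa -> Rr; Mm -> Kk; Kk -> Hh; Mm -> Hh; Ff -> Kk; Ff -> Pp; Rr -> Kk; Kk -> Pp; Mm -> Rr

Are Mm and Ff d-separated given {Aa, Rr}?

Yes — Mm and Ff are d-separated given {Aa, Rr}.

There are 6 undirected paths between Mm and Ff; checking each against the conditioning set {Aa, Rr}:
Path 1: Mm → Hh ← Kk ← Ff
  Hh is a collider here and neither Hh nor any of its descendants is conditioned on, so the collider stays closed — the path is blocked at Hh.
Path 2: Mm → Hh ← Kk → Pp ← Ff
  Hh is a collider here and neither Hh nor any of its descendants is conditioned on, so the collider stays closed — the path is blocked at Hh.
Path 3: Mm → Kk ← Ff
  Kk is a collider here and neither Kk nor any of its descendants is conditioned on, so the collider stays closed — the path is blocked at Kk.
Path 4: Mm → Kk → Pp ← Ff
  Pp is a collider here and neither Pp nor any of its descendants is conditioned on, so the collider stays closed — the path is blocked at Pp.
Path 5: Mm → Rr → Kk ← Ff
  Rr is a chain here and Rr is conditioned on, so the path is blocked at Rr.
Path 6: Mm → Rr → Kk → Pp ← Ff
  Rr is a chain here and Rr is conditioned on, so the path is blocked at Rr.
All paths are blocked; Mm ⊥ Ff | {Aa, Rr} holds.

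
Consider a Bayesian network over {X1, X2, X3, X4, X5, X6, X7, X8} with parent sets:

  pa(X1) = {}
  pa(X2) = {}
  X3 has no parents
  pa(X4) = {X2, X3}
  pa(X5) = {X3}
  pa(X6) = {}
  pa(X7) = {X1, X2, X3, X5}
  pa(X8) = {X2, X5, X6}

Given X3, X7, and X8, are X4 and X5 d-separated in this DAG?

Enumerating the 6 paths from X4 to X5 and testing each for blocking by {X3, X7, X8}:
Path 1: X4 ← X2 → X7 ← X3 → X5
  X3 is a fork here and X3 is conditioned on, so the path is blocked at X3.
Path 2: X4 ← X2 → X7 ← X5
  X2 is a fork and X2 is not conditioned on; X7 is a collider and X7 is conditioned on, which opens it — no node blocks this path, so it is active.
Path 3: X4 ← X2 → X8 ← X5
  X2 is a fork and X2 is not conditioned on; X8 is a collider and X8 is conditioned on, which opens it — no node blocks this path, so it is active.
Path 4: X4 ← X3 → X7 ← X2 → X8 ← X5
  X3 is a fork here and X3 is conditioned on, so the path is blocked at X3.
Path 5: X4 ← X3 → X7 ← X5
  X3 is a fork here and X3 is conditioned on, so the path is blocked at X3.
Path 6: X4 ← X3 → X5
  X3 is a fork here and X3 is conditioned on, so the path is blocked at X3.
Because an active path exists, X4 and X5 are not d-separated.

No — X4 and X5 are not d-separated given {X3, X7, X8}.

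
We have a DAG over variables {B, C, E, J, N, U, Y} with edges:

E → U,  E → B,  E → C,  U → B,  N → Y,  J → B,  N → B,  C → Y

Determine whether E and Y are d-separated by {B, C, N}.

We examine all 3 paths between E and Y:
  1. E → B ← N → Y — B:collider[open]; N:fork[blocks] ⇒ blocked
  2. E → C → Y — C:chain[blocks] ⇒ blocked
  3. E → U → B ← N → Y — U:chain[open]; B:collider[open]; N:fork[blocks] ⇒ blocked
Every path is blocked, so E and Y are d-separated given {B, C, N}.

Yes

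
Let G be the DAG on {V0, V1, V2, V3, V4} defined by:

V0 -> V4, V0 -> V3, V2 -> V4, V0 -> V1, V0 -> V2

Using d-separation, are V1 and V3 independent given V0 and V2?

Yes — V1 and V3 are d-separated given {V0, V2}.

The only undirected path from V1 to V3 is:
Path 1: V1 ← V0 → V3
  V0 is a fork here and V0 is conditioned on, so the path is blocked at V0.
Every path is blocked, so V1 and V3 are d-separated given {V0, V2}.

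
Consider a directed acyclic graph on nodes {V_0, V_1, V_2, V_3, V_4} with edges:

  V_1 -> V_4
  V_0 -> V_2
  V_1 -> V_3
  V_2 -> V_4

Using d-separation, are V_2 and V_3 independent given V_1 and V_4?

Only one path connects V_2 and V_3:
Path 1: V_2 → V_4 ← V_1 → V_3
  V_1 is a fork here and V_1 is conditioned on, so the path is blocked at V_1.
Every path is blocked, so V_2 and V_3 are d-separated given {V_1, V_4}.

Yes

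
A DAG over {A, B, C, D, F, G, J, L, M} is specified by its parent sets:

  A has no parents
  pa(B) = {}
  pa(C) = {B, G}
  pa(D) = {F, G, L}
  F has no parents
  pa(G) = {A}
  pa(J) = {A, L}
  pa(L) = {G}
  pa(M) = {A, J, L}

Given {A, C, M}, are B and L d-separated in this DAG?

6 paths connect B and L; each must be blocked for d-separation to hold:
Path 1: B → C ← G → D ← L
  D is a collider here and neither D nor any of its descendants is conditioned on, so the collider stays closed — the path is blocked at D.
Path 2: B → C ← G → L
  C is a collider and C is conditioned on, which opens it; G is a fork and G is not conditioned on — no node blocks this path, so it is active.
Path 3: B → C ← G ← A → J ← L
  A is a fork here and A is conditioned on, so the path is blocked at A.
Path 4: B → C ← G ← A → J → M ← L
  A is a fork here and A is conditioned on, so the path is blocked at A.
Path 5: B → C ← G ← A → M ← J ← L
  A is a fork here and A is conditioned on, so the path is blocked at A.
Path 6: B → C ← G ← A → M ← L
  A is a fork here and A is conditioned on, so the path is blocked at A.
At least one path is unblocked, so d-separation fails.

No — B and L are not d-separated given {A, C, M}.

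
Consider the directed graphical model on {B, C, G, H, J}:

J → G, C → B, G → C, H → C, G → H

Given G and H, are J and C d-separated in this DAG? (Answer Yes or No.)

Enumerating the 2 paths from J to C and testing each for blocking by {G, H}:
Path 1: J → G → H → C
  G is a chain here and G is conditioned on, so the path is blocked at G.
Path 2: J → G → C
  G is a chain here and G is conditioned on, so the path is blocked at G.
Since every path is blocked, d-separation holds.

Yes — J and C are d-separated given {G, H}.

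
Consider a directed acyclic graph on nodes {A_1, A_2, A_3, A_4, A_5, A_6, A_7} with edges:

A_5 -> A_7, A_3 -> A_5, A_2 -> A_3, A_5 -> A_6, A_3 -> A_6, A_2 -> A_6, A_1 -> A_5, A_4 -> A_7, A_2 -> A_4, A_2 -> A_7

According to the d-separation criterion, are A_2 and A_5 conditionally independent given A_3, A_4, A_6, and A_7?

No

We examine all 6 paths between A_2 and A_5:
Path 1: A_2 → A_3 → A_6 ← A_5
  A_3 is a chain here and A_3 is conditioned on, so the path is blocked at A_3.
Path 2: A_2 → A_3 → A_5
  A_3 is a chain here and A_3 is conditioned on, so the path is blocked at A_3.
Path 3: A_2 → A_6 ← A_3 → A_5
  A_3 is a fork here and A_3 is conditioned on, so the path is blocked at A_3.
Path 4: A_2 → A_6 ← A_5
  A_6 is a collider and A_6 is conditioned on, which opens it — no node blocks this path, so it is active.
Path 5: A_2 → A_4 → A_7 ← A_5
  A_4 is a chain here and A_4 is conditioned on, so the path is blocked at A_4.
Path 6: A_2 → A_7 ← A_5
  A_7 is a collider and A_7 is conditioned on, which opens it — no node blocks this path, so it is active.
At least one path is unblocked, so d-separation fails.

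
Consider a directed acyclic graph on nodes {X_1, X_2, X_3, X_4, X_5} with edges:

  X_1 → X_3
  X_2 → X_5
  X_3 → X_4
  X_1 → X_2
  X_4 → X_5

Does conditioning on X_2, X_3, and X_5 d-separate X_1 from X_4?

Yes — X_1 and X_4 are d-separated given {X_2, X_3, X_5}.

Enumerating the 2 paths from X_1 to X_4 and testing each for blocking by {X_2, X_3, X_5}:
Path 1: X_1 → X_3 → X_4
  X_3 is a chain here and X_3 is conditioned on, so the path is blocked at X_3.
Path 2: X_1 → X_2 → X_5 ← X_4
  X_2 is a chain here and X_2 is conditioned on, so the path is blocked at X_2.
Every path is blocked, so X_1 and X_4 are d-separated given {X_2, X_3, X_5}.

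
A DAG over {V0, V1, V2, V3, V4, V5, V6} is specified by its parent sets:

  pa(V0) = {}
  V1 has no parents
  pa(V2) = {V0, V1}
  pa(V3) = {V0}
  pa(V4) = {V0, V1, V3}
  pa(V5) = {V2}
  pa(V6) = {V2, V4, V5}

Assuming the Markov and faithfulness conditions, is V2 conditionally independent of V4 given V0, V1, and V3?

There are 5 undirected paths between V2 and V4; checking each against the conditioning set {V0, V1, V3}:
Path 1: V2 → V5 → V6 ← V4
  V6 is a collider here and neither V6 nor any of its descendants is conditioned on, so the collider stays closed — the path is blocked at V6.
Path 2: V2 ← V0 → V4
  V0 is a fork here and V0 is conditioned on, so the path is blocked at V0.
Path 3: V2 ← V0 → V3 → V4
  V0 is a fork here and V0 is conditioned on, so the path is blocked at V0.
Path 4: V2 ← V1 → V4
  V1 is a fork here and V1 is conditioned on, so the path is blocked at V1.
Path 5: V2 → V6 ← V4
  V6 is a collider here and neither V6 nor any of its descendants is conditioned on, so the collider stays closed — the path is blocked at V6.
All paths are blocked; V2 ⊥ V4 | {V0, V1, V3} holds.

Yes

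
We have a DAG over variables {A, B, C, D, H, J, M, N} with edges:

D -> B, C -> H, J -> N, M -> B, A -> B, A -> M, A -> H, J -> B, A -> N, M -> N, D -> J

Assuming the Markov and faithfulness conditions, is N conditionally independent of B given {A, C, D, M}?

No

6 paths connect N and B; each must be blocked for d-separation to hold:
Path 1: N ← J → B
  J is a fork and J is not conditioned on — no node blocks this path, so it is active.
Path 2: N ← J ← D → B
  D is a fork here and D is conditioned on, so the path is blocked at D.
Path 3: N ← A → B
  A is a fork here and A is conditioned on, so the path is blocked at A.
Path 4: N ← A → M → B
  A is a fork here and A is conditioned on, so the path is blocked at A.
Path 5: N ← M → B
  M is a fork here and M is conditioned on, so the path is blocked at M.
Path 6: N ← M ← A → B
  M is a chain here and M is conditioned on, so the path is blocked at M.
At least one path is unblocked, so d-separation fails.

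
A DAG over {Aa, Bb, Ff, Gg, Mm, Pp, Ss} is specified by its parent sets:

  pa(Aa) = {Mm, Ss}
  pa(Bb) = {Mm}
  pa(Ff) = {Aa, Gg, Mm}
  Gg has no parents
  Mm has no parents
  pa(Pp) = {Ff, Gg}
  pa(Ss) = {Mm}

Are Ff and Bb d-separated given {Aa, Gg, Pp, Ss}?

There are 3 undirected paths between Ff and Bb; checking each against the conditioning set {Aa, Gg, Pp, Ss}:
Path 1: Ff ← Mm → Bb
  Mm is a fork and Mm is not conditioned on — no node blocks this path, so it is active.
Path 2: Ff ← Aa ← Mm → Bb
  Aa is a chain here and Aa is conditioned on, so the path is blocked at Aa.
Path 3: Ff ← Aa ← Ss ← Mm → Bb
  Aa is a chain here and Aa is conditioned on, so the path is blocked at Aa.
At least one path is unblocked, so d-separation fails.

No — Ff and Bb are not d-separated given {Aa, Gg, Pp, Ss}.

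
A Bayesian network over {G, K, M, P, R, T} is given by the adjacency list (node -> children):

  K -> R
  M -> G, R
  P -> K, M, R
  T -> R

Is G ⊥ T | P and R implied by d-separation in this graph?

No — G and T are not d-separated given {P, R}.

We examine all 3 paths between G and T:
Path 1: G ← M → R ← T
  M is a fork and M is not conditioned on; R is a collider and R is conditioned on, which opens it — no node blocks this path, so it is active.
Path 2: G ← M ← P → R ← T
  P is a fork here and P is conditioned on, so the path is blocked at P.
Path 3: G ← M ← P → K → R ← T
  P is a fork here and P is conditioned on, so the path is blocked at P.
At least one path is unblocked, so d-separation fails.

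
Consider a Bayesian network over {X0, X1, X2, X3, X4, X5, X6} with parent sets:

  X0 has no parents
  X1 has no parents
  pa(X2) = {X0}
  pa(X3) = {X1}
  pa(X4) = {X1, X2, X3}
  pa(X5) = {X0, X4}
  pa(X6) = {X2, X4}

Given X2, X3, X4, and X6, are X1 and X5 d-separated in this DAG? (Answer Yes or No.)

Yes

Enumerating the 6 paths from X1 to X5 and testing each for blocking by {X2, X3, X4, X6}:
  1. X1 → X4 → X6 ← X2 ← X0 → X5 — X4:chain[blocks]; X6:collider[open]; X2:chain[blocks]; X0:fork[open] ⇒ blocked
  2. X1 → X4 ← X2 ← X0 → X5 — X4:collider[open]; X2:chain[blocks]; X0:fork[open] ⇒ blocked
  3. X1 → X4 → X5 — X4:chain[blocks] ⇒ blocked
  4. X1 → X3 → X4 → X6 ← X2 ← X0 → X5 — X3:chain[blocks]; X4:chain[blocks]; X6:collider[open]; X2:chain[blocks]; X0:fork[open] ⇒ blocked
  5. X1 → X3 → X4 ← X2 ← X0 → X5 — X3:chain[blocks]; X4:collider[open]; X2:chain[blocks]; X0:fork[open] ⇒ blocked
  6. X1 → X3 → X4 → X5 — X3:chain[blocks]; X4:chain[blocks] ⇒ blocked
Since every path is blocked, d-separation holds.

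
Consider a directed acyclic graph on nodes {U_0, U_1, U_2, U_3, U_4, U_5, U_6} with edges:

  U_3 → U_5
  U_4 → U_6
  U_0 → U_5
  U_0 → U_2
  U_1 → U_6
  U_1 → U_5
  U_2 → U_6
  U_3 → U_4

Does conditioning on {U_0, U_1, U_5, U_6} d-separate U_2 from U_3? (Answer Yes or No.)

No — U_2 and U_3 are not d-separated given {U_0, U_1, U_5, U_6}.

4 paths connect U_2 and U_3; each must be blocked for d-separation to hold:
Path 1: U_2 → U_6 ← U_1 → U_5 ← U_3
  U_1 is a fork here and U_1 is conditioned on, so the path is blocked at U_1.
Path 2: U_2 → U_6 ← U_4 ← U_3
  U_6 is a collider and U_6 is conditioned on, which opens it; U_4 is a chain and U_4 is not conditioned on — no node blocks this path, so it is active.
Path 3: U_2 ← U_0 → U_5 ← U_1 → U_6 ← U_4 ← U_3
  U_0 is a fork here and U_0 is conditioned on, so the path is blocked at U_0.
Path 4: U_2 ← U_0 → U_5 ← U_3
  U_0 is a fork here and U_0 is conditioned on, so the path is blocked at U_0.
Because an active path exists, U_2 and U_3 are not d-separated.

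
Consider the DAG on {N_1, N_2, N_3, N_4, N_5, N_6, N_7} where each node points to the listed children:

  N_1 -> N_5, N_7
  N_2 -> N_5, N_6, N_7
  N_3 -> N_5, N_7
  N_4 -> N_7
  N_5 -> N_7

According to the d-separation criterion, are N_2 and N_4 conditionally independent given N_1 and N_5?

Yes — N_2 and N_4 are d-separated given {N_1, N_5}.

We examine all 4 paths between N_2 and N_4:
Path 1: N_2 → N_5 ← N_1 → N_7 ← N_4
  N_1 is a fork here and N_1 is conditioned on, so the path is blocked at N_1.
Path 2: N_2 → N_5 ← N_3 → N_7 ← N_4
  N_7 is a collider here and neither N_7 nor any of its descendants is conditioned on, so the collider stays closed — the path is blocked at N_7.
Path 3: N_2 → N_5 → N_7 ← N_4
  N_5 is a chain here and N_5 is conditioned on, so the path is blocked at N_5.
Path 4: N_2 → N_7 ← N_4
  N_7 is a collider here and neither N_7 nor any of its descendants is conditioned on, so the collider stays closed — the path is blocked at N_7.
All paths are blocked; N_2 ⊥ N_4 | {N_1, N_5} holds.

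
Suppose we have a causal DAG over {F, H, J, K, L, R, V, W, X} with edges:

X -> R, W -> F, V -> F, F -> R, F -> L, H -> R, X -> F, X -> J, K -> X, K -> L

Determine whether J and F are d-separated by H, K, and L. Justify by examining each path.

Enumerating the 3 paths from J to F and testing each for blocking by {H, K, L}:
Path 1: J ← X → R ← F
  R is a collider here and neither R nor any of its descendants is conditioned on, so the collider stays closed — the path is blocked at R.
Path 2: J ← X ← K → L ← F
  K is a fork here and K is conditioned on, so the path is blocked at K.
Path 3: J ← X → F
  X is a fork and X is not conditioned on — no node blocks this path, so it is active.
At least one path is unblocked, so d-separation fails.

No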